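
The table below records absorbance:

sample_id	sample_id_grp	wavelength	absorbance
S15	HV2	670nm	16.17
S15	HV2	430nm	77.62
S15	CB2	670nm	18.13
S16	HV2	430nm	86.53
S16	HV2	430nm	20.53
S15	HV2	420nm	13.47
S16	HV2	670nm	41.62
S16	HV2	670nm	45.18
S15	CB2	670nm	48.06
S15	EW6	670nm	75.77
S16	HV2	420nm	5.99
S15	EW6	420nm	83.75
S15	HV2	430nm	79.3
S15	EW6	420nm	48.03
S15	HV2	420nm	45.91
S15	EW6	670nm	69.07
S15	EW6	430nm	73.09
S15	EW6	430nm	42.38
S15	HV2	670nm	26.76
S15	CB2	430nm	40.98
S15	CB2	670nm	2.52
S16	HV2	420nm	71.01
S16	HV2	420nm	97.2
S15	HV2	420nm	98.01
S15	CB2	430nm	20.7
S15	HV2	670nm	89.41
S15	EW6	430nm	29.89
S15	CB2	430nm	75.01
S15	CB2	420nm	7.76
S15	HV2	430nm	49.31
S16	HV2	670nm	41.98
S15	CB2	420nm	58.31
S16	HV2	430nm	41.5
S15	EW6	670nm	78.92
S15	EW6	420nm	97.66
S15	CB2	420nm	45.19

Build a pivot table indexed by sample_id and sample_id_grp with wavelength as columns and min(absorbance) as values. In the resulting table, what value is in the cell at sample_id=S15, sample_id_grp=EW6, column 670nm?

69.07

Rows with sample_id=S15, sample_id_grp=EW6 and wavelength=670nm: absorbance values are 75.77, 69.07, 78.92.
min(75.77, 69.07, 78.92) = 69.07.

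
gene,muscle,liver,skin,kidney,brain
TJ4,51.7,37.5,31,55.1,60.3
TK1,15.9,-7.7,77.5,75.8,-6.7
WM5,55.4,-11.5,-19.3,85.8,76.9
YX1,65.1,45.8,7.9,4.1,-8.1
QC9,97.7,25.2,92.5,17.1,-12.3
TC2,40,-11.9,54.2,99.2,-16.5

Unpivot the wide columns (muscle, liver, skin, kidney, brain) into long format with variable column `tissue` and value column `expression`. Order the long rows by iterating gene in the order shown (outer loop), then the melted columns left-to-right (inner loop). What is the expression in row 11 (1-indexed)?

55.4

30 rows total (6 × 5). Row 11: index ⌊(11-1)/5⌋ = 2 into gene → WM5; (11-1) mod 5 = 0 into the melted columns → muscle.
So row 11 is (WM5, muscle, 55.4); expression = 55.4.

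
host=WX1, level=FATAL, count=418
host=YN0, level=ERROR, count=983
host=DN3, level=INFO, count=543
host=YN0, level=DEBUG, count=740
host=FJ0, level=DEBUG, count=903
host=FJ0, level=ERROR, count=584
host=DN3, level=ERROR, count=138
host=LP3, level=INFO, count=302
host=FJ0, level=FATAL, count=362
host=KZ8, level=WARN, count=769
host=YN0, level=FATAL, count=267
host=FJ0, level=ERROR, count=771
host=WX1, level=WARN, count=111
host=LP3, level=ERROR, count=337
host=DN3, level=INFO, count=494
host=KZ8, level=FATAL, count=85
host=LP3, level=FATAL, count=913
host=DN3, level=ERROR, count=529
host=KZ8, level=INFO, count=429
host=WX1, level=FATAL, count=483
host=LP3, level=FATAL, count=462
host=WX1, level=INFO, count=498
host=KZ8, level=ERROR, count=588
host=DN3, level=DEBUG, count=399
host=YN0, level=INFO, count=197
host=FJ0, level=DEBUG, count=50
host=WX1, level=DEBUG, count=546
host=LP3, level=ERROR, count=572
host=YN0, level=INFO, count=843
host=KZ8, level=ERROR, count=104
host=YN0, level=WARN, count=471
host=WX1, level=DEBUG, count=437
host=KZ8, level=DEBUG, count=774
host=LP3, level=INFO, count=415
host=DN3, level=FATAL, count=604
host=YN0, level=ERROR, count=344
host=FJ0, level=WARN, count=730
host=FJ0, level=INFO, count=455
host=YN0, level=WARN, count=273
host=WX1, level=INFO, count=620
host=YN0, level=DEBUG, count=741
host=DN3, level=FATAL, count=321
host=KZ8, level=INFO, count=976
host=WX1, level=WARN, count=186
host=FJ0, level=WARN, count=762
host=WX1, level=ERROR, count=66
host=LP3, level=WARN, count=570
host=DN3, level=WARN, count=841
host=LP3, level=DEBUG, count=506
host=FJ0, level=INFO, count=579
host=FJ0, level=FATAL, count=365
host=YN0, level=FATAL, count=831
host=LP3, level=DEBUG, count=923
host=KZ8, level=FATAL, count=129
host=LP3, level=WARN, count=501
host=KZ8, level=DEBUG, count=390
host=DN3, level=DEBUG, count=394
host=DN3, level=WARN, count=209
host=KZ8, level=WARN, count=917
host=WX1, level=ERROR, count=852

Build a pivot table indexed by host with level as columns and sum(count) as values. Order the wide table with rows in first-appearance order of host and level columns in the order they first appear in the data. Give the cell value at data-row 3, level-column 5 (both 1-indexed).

1050

With rows in first-appearance order of host, row 3 is host=DN3. level columns in first-appearance order: FATAL, ERROR, INFO, DEBUG, WARN; column 5 is WARN.
Long rows with host=DN3, level=WARN: 841 + 209 = 1050.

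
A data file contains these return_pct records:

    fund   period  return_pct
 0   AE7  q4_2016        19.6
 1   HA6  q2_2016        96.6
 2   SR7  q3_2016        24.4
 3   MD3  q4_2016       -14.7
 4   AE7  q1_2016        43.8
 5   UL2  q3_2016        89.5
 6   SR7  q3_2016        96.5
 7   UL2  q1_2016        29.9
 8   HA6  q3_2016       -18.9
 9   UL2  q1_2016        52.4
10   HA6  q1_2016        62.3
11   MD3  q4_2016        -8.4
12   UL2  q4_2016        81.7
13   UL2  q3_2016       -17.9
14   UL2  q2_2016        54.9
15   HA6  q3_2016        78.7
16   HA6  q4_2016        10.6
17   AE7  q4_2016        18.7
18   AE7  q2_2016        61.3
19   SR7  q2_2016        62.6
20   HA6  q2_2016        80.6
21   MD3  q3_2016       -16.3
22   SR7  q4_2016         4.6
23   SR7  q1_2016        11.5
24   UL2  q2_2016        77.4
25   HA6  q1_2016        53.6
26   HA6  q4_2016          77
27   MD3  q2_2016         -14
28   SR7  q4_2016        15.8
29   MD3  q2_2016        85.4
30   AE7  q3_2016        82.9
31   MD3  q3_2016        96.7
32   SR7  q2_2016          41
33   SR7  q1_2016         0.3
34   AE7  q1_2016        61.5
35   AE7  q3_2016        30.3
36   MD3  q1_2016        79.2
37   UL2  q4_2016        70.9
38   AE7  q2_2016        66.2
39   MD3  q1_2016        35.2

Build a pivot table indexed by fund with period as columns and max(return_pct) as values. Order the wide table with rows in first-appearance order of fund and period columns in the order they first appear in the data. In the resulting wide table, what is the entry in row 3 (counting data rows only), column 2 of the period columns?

62.6

With rows in first-appearance order of fund, row 3 is fund=SR7. period columns in first-appearance order: q4_2016, q2_2016, q3_2016, q1_2016; column 2 is q2_2016.
Long rows with fund=SR7, period=q2_2016: max(62.6, 41) = 62.6.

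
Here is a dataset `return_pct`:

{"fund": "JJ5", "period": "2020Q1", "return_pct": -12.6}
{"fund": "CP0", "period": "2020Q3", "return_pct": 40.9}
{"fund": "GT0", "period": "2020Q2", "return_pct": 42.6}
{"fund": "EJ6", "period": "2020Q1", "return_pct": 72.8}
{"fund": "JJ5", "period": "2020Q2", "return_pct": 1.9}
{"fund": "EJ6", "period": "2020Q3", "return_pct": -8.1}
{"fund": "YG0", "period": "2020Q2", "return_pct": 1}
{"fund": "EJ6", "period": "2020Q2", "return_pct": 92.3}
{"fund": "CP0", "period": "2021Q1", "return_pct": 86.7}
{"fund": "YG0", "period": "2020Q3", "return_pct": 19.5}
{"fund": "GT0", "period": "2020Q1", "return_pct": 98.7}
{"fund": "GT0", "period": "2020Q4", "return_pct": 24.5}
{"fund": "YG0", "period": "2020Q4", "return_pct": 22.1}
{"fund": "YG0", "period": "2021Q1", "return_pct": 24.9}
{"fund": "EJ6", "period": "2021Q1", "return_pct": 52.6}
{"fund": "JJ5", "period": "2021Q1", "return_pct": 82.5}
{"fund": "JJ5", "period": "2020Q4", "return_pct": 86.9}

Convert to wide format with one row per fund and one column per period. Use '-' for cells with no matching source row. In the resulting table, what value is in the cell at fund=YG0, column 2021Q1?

The long row with fund=YG0, period=2021Q1 has return_pct=24.9.

24.9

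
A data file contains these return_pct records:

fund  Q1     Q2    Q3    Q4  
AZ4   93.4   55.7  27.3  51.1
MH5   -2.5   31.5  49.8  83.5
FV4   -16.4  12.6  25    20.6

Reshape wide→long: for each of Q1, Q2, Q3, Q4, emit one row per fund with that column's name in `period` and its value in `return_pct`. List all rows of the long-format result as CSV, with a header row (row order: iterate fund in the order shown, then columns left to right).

fund,period,return_pct
AZ4,Q1,93.4
AZ4,Q2,55.7
AZ4,Q3,27.3
AZ4,Q4,51.1
MH5,Q1,-2.5
MH5,Q2,31.5
MH5,Q3,49.8
MH5,Q4,83.5
FV4,Q1,-16.4
FV4,Q2,12.6
FV4,Q3,25
FV4,Q4,20.6

Each (fund, column) pair becomes one row: 3 × 4 = 12 rows.
For example, (AZ4, Q1) → return_pct=93.4.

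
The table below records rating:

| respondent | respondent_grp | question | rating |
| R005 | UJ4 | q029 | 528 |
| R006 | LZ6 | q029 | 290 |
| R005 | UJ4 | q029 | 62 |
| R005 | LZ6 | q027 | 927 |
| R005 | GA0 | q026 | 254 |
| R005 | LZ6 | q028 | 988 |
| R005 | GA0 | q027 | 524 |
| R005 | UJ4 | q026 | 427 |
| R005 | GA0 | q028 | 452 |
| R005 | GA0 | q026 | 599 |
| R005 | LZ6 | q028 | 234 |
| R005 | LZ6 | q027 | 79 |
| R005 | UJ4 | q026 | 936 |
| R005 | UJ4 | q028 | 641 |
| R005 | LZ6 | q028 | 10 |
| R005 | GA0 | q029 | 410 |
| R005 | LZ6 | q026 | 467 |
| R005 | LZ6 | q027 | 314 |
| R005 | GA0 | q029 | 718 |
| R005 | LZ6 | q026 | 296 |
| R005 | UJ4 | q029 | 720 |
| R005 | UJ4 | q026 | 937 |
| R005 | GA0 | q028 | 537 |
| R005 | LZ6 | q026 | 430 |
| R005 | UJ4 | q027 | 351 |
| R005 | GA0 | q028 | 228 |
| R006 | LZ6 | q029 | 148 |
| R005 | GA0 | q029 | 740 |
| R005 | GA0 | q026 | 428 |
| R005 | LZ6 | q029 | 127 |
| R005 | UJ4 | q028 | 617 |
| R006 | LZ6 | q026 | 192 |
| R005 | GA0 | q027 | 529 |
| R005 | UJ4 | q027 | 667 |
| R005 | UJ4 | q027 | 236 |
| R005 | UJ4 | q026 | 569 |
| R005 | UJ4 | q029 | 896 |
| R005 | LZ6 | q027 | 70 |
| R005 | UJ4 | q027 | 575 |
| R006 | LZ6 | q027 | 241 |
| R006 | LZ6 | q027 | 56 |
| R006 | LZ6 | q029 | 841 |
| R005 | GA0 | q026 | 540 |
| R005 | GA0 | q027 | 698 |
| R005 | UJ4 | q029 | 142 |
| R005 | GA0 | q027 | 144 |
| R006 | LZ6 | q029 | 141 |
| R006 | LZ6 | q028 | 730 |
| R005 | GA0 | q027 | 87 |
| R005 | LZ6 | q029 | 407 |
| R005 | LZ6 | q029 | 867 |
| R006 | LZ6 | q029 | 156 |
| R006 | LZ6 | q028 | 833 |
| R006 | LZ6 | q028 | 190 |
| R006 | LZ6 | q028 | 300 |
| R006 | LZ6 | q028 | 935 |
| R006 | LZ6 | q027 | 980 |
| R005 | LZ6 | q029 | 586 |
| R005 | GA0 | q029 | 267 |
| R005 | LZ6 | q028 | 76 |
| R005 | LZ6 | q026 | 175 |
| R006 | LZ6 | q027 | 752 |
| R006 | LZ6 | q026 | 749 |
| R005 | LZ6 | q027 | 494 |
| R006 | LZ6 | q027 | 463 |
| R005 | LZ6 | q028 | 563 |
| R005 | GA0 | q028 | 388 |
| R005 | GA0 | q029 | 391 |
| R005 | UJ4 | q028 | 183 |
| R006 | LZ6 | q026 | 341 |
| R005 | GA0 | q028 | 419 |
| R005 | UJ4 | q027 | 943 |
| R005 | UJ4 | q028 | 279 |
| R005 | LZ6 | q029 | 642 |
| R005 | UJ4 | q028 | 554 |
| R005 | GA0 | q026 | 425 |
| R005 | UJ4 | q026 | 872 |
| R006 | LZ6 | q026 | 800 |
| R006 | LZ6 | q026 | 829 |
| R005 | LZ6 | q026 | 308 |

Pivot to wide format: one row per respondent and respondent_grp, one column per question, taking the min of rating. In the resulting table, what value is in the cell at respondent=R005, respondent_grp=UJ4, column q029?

Rows with respondent=R005, respondent_grp=UJ4 and question=q029: rating values are 528, 62, 720, 896, 142.
min(528, 62, 720, 896, 142) = 62.

62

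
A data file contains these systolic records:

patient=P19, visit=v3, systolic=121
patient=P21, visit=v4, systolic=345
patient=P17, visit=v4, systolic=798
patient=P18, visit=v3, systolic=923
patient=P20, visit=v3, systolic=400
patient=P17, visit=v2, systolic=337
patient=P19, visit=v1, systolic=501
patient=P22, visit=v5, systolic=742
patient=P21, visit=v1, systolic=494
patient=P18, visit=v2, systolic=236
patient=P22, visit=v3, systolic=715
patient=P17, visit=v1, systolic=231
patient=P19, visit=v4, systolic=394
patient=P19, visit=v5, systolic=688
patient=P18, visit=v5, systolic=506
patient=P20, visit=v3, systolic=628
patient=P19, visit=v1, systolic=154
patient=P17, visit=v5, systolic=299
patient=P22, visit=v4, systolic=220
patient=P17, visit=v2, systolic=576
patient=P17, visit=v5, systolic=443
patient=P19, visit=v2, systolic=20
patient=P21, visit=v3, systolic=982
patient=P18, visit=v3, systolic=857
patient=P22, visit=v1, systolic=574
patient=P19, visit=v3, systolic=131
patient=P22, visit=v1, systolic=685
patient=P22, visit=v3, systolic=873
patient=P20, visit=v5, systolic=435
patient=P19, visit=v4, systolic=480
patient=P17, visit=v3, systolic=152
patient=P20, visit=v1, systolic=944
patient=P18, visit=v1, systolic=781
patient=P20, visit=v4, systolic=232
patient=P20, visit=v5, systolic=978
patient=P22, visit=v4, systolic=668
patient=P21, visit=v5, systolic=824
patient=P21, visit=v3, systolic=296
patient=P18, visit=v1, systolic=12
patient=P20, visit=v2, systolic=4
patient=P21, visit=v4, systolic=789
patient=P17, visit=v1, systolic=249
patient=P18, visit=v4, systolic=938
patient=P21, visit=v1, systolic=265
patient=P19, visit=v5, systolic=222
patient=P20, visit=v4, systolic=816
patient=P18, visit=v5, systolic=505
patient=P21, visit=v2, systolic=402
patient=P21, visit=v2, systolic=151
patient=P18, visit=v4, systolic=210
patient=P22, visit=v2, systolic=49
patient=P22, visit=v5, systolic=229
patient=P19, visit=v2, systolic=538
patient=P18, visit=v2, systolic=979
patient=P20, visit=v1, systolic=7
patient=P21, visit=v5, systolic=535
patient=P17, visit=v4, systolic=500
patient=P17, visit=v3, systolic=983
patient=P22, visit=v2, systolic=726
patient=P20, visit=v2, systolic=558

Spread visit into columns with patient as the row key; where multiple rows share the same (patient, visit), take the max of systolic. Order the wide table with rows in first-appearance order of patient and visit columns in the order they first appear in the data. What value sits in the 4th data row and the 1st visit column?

With rows in first-appearance order of patient, row 4 is patient=P18. visit columns in first-appearance order: v3, v4, v2, v1, v5; column 1 is v3.
Long rows with patient=P18, visit=v3: max(923, 857) = 923.

923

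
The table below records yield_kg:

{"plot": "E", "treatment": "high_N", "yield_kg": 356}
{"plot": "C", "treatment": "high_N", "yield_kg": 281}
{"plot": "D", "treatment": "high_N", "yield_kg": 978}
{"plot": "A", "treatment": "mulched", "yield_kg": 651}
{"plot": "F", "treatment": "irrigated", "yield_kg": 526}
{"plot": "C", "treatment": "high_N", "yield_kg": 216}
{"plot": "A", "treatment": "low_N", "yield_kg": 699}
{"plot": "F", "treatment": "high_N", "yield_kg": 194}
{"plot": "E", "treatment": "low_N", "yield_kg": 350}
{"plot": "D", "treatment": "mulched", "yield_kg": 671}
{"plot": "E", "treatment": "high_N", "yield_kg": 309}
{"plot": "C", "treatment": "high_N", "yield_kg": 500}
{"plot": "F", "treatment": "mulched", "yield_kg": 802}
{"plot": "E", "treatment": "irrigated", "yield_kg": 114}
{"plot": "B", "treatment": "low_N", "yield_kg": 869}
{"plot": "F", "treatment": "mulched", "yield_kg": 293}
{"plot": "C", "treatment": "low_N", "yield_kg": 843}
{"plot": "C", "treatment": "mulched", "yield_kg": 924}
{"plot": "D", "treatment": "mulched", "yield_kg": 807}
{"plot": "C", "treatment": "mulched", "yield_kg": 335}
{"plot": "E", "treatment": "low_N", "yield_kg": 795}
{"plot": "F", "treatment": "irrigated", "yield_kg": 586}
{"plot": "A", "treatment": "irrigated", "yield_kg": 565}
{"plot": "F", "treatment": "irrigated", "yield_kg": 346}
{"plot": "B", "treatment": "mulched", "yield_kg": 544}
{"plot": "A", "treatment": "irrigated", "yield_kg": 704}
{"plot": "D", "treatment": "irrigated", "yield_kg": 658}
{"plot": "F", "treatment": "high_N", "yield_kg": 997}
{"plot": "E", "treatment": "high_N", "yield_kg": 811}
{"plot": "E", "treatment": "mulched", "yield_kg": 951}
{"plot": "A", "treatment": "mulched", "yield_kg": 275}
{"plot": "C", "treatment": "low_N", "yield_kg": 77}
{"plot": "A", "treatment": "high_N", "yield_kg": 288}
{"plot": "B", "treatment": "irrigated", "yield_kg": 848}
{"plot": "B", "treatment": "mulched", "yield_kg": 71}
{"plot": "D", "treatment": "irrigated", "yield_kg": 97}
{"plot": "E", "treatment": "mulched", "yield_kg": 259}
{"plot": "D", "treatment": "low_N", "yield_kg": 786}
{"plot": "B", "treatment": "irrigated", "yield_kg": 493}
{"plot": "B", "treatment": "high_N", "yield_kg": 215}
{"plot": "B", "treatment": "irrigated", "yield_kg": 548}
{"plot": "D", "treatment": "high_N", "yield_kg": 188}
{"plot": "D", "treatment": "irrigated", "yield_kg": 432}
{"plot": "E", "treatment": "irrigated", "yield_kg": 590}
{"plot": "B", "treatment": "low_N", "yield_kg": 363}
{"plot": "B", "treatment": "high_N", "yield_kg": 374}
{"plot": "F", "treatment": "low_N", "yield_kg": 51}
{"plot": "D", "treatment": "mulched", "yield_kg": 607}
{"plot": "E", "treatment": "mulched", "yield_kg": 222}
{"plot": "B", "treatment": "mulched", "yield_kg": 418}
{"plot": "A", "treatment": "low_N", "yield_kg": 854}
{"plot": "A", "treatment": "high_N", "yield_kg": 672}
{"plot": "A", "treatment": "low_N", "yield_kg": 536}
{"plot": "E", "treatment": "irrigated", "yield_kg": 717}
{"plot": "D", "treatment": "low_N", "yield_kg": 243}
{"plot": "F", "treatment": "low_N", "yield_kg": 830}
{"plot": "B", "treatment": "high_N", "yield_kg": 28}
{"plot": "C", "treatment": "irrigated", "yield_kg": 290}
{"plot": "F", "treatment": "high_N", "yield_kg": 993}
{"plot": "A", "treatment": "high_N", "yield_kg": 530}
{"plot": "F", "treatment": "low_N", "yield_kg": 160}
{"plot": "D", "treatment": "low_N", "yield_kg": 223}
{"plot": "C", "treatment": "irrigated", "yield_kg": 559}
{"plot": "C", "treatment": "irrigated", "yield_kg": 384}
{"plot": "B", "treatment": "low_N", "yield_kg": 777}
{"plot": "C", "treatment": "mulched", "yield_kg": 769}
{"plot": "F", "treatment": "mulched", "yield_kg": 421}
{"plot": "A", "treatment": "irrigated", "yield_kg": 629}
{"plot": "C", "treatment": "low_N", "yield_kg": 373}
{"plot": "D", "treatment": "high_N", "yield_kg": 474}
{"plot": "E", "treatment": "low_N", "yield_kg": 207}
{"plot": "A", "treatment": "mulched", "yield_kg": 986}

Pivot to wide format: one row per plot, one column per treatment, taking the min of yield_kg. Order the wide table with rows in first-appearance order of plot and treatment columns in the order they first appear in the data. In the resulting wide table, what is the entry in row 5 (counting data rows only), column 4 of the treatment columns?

51

With rows in first-appearance order of plot, row 5 is plot=F. treatment columns in first-appearance order: high_N, mulched, irrigated, low_N; column 4 is low_N.
Long rows with plot=F, treatment=low_N: min(51, 830, 160) = 51.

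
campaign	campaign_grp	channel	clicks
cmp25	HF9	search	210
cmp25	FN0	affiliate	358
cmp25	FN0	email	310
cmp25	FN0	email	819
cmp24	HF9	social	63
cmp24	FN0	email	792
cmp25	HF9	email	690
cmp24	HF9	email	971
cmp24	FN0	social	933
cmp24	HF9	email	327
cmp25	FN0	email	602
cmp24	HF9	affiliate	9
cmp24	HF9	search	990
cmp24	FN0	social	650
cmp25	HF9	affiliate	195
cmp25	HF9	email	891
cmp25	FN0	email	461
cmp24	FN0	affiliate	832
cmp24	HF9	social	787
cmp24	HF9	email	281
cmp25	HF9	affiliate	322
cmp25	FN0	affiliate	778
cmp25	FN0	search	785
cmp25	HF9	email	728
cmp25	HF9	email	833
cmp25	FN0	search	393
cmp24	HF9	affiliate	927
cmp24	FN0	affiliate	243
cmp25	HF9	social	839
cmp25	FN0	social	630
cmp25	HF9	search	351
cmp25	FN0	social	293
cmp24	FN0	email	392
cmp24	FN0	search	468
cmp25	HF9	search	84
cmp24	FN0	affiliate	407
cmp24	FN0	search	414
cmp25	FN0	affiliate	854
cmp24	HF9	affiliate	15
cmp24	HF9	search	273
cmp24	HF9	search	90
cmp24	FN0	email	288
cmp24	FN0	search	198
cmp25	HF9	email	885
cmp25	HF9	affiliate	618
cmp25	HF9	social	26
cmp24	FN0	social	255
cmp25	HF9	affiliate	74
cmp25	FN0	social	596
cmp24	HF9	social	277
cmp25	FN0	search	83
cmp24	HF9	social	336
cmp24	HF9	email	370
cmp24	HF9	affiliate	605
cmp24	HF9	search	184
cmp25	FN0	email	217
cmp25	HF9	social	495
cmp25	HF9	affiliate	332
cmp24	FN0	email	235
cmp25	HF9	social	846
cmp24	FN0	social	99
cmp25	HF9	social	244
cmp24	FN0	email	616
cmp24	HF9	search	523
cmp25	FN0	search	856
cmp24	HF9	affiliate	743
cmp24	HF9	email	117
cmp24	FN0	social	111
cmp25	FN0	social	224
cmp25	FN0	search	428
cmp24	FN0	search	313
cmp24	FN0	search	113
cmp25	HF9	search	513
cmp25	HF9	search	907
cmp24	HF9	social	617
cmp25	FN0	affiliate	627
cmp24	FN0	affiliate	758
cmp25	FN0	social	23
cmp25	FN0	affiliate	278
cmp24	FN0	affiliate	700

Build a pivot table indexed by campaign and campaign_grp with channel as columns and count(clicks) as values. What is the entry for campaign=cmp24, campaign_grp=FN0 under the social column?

5

Rows with campaign=cmp24, campaign_grp=FN0 and channel=social: clicks values are 933, 650, 255, 99, 111.
5 rows match — count = 5.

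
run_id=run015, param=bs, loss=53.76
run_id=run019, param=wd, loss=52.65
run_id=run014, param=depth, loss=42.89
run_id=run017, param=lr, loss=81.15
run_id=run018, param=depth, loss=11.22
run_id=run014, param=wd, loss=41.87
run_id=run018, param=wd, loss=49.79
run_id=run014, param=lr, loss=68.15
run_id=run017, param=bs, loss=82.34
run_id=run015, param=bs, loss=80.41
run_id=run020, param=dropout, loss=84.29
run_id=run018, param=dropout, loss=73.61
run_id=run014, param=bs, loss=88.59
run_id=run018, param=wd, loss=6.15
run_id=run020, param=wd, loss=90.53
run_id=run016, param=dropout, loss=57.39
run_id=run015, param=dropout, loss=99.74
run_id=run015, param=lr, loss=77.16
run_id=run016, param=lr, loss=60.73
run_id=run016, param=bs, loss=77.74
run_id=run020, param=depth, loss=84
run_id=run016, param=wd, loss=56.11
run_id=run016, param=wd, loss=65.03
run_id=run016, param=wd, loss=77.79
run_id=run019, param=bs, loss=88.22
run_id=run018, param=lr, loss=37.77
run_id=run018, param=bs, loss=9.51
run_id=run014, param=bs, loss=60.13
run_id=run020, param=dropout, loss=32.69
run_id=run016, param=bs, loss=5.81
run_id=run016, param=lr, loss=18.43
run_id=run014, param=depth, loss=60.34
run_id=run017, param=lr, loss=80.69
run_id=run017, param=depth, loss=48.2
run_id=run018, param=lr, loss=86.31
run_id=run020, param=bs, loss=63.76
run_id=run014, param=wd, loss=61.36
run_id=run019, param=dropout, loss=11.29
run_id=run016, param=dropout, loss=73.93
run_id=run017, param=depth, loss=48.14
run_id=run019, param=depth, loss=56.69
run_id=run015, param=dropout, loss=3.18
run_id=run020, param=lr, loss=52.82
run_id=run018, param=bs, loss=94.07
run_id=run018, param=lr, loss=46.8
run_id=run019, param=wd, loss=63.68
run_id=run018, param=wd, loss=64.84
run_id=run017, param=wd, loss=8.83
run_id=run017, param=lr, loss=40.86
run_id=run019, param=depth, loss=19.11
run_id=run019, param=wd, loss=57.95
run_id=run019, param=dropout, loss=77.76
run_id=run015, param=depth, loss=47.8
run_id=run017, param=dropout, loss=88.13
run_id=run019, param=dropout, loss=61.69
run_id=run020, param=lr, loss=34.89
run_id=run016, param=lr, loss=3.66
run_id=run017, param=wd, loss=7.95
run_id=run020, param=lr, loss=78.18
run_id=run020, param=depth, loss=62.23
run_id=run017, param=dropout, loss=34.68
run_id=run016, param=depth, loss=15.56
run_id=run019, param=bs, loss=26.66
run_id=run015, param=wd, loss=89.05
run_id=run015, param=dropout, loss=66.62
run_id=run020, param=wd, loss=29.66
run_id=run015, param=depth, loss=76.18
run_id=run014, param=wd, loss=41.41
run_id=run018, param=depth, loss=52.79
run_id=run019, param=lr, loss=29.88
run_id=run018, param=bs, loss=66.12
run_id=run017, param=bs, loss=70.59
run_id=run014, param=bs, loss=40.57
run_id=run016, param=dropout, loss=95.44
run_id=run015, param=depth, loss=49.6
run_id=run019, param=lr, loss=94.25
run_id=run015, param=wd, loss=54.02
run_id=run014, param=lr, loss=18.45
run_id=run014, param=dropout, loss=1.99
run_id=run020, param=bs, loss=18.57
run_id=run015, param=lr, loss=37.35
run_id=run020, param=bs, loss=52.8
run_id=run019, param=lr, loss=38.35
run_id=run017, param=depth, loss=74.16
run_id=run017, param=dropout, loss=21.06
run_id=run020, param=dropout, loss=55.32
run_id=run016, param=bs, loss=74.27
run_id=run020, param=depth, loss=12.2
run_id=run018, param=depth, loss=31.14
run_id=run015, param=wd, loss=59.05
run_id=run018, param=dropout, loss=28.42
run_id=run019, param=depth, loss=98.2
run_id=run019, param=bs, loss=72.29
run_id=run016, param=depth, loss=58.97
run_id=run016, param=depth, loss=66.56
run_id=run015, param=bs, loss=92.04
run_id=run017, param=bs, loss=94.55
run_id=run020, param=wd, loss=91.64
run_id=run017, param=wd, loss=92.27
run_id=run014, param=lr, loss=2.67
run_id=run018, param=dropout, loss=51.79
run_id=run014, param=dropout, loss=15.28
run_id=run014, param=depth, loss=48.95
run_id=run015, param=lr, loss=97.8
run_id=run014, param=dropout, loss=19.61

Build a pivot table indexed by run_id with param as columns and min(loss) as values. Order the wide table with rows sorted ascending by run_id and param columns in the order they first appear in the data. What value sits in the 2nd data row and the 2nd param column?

54.02

With rows sorted ascending by run_id, row 2 is run_id=run015. param columns in first-appearance order: bs, wd, depth, lr, dropout; column 2 is wd.
Long rows with run_id=run015, param=wd: min(89.05, 54.02, 59.05) = 54.02.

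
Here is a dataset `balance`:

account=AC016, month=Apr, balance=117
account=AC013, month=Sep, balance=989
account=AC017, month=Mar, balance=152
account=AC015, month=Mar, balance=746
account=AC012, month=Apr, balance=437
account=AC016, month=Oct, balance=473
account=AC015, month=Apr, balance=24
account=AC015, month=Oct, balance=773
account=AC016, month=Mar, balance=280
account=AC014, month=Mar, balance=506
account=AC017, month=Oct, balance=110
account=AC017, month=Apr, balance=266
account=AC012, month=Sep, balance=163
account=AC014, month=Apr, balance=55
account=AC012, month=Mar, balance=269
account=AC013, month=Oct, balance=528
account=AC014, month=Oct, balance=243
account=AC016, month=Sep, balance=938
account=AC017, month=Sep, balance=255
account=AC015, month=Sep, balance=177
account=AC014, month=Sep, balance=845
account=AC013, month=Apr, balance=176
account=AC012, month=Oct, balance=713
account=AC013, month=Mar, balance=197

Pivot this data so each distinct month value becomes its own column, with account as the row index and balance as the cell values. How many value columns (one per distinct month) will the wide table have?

4 distinct month values: Sep, Mar, Apr, Oct.

4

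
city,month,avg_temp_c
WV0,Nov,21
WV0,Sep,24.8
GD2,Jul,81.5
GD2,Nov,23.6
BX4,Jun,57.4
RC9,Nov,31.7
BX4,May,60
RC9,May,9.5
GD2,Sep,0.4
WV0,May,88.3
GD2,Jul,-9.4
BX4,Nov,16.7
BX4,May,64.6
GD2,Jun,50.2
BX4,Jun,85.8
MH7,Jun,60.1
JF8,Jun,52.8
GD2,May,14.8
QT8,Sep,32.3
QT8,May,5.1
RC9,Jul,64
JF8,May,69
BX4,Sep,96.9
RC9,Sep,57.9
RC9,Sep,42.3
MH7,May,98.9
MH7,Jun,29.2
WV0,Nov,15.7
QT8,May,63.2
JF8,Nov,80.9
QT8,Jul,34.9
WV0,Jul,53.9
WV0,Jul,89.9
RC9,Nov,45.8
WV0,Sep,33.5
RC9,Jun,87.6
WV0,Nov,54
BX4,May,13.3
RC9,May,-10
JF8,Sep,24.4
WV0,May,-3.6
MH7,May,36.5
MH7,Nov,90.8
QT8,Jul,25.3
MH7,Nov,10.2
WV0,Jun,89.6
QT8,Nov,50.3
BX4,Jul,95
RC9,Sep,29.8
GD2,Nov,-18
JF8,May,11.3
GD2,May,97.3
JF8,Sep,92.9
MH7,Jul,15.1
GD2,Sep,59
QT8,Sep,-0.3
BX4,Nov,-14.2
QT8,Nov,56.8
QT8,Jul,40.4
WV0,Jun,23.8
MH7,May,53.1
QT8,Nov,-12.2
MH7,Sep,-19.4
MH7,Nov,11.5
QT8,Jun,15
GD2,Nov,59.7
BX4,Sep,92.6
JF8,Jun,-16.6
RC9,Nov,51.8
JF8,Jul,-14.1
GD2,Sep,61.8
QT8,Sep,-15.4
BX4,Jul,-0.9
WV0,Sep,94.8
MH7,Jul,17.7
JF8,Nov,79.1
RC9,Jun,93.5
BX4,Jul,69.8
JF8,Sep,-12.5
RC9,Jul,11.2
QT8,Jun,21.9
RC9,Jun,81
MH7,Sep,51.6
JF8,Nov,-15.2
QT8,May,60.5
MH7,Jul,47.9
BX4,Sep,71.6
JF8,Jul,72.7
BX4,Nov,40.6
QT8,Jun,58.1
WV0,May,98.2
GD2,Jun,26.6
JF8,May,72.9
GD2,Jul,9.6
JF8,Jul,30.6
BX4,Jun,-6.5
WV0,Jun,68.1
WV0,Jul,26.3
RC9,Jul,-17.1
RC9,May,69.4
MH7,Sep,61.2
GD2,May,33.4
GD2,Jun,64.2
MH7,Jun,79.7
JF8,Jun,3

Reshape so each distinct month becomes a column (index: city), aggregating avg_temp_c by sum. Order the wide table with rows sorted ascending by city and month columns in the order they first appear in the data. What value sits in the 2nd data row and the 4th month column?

141

With rows sorted ascending by city, row 2 is city=GD2. month columns in first-appearance order: Nov, Sep, Jul, Jun, May; column 4 is Jun.
Long rows with city=GD2, month=Jun: 50.2 + 26.6 + 64.2 = 141.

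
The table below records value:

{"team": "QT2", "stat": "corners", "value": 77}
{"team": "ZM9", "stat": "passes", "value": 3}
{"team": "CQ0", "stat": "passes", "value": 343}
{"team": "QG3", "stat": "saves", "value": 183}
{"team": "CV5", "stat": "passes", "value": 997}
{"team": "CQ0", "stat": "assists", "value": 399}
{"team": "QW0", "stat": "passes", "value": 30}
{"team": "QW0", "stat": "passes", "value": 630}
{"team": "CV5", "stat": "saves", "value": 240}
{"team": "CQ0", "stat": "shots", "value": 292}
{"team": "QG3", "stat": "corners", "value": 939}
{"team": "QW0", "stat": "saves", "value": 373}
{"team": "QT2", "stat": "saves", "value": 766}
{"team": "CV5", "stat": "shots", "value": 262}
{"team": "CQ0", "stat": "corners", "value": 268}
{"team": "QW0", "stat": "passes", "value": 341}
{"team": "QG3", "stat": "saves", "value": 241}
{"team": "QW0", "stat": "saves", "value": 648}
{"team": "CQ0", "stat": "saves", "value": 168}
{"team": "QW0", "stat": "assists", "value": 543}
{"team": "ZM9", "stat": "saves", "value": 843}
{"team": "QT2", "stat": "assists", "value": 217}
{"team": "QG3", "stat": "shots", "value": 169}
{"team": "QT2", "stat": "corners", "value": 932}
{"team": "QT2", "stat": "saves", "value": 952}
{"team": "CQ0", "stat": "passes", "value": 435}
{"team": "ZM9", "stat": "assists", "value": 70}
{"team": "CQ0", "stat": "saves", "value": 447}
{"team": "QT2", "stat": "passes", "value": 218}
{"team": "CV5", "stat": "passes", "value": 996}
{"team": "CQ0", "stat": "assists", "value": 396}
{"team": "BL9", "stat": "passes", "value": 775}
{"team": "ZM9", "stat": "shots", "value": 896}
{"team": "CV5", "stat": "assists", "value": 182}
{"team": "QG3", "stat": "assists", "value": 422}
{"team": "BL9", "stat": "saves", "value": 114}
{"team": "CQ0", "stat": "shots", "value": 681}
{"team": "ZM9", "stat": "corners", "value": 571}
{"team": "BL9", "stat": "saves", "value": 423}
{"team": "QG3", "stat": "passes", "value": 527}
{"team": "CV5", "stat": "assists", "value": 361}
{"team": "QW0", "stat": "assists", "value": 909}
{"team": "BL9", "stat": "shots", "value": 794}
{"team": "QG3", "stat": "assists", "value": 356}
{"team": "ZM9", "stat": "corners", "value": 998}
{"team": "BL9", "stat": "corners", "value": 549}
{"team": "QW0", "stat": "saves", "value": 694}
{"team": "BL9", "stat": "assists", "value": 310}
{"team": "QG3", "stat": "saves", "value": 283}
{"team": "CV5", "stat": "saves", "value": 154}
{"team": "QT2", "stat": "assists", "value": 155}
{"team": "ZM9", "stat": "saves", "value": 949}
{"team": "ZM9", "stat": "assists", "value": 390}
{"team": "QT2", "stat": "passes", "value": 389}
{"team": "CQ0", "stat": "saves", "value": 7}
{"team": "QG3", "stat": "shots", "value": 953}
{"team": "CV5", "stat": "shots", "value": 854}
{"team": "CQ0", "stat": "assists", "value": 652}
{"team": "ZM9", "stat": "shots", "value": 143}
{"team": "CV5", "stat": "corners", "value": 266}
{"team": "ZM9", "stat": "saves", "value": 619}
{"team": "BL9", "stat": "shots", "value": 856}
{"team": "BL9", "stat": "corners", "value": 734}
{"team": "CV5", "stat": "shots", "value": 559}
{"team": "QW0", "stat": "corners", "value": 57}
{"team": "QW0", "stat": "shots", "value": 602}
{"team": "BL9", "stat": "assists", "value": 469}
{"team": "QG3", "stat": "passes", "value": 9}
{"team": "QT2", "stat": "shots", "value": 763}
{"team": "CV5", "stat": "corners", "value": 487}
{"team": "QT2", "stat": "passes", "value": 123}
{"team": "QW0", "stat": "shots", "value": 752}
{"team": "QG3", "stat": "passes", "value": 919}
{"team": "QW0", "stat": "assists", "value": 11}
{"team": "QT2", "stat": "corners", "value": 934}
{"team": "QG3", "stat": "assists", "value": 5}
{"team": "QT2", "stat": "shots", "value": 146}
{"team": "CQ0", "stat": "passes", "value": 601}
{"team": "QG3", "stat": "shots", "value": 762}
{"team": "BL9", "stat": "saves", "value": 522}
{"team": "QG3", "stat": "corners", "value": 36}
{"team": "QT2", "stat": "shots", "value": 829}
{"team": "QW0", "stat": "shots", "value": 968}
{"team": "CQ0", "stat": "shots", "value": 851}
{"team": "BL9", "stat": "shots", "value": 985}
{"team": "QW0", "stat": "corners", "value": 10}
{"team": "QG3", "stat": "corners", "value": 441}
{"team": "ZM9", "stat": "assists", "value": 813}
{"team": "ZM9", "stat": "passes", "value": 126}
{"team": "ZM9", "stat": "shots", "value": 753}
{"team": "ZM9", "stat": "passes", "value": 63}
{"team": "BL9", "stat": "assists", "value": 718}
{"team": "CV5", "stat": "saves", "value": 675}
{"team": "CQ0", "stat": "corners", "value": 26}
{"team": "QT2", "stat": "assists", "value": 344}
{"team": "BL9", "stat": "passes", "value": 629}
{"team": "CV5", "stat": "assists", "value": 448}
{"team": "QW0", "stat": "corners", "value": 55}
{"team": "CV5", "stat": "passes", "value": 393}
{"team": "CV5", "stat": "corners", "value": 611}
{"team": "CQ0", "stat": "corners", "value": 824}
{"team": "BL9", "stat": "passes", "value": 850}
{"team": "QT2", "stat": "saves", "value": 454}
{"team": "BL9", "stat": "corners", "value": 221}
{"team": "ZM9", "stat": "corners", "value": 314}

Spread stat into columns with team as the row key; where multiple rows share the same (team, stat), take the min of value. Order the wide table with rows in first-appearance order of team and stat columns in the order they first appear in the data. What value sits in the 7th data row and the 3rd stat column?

With rows in first-appearance order of team, row 7 is team=BL9. stat columns in first-appearance order: corners, passes, saves, assists, shots; column 3 is saves.
Long rows with team=BL9, stat=saves: min(114, 423, 522) = 114.

114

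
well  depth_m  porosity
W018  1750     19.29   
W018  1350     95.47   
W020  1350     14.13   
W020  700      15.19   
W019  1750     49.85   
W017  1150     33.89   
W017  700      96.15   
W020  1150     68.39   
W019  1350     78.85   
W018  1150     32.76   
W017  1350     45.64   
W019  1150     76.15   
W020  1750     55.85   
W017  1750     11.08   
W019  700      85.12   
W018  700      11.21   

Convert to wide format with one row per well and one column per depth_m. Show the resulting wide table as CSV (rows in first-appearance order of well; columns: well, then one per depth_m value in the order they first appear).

Columns: well plus the 4 distinct depth_m values (1750, 1350, 700, 1150).
For example, row W018 column 1750 takes porosity=19.29 from the long row (W018, 1750).

well,1750,1350,700,1150
W018,19.29,95.47,11.21,32.76
W020,55.85,14.13,15.19,68.39
W019,49.85,78.85,85.12,76.15
W017,11.08,45.64,96.15,33.89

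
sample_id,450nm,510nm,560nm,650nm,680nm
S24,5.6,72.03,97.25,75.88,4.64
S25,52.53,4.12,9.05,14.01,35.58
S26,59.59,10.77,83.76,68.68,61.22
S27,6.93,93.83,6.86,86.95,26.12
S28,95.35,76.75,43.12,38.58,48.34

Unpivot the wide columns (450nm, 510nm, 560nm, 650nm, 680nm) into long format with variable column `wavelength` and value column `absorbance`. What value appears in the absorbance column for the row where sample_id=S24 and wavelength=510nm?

72.03

Unpivoting turns each (sample_id, wide-column) pair into one long row.
The wide cell at row S24, column 510nm holds 72.03, so the long row (S24, 510nm) has absorbance=72.03.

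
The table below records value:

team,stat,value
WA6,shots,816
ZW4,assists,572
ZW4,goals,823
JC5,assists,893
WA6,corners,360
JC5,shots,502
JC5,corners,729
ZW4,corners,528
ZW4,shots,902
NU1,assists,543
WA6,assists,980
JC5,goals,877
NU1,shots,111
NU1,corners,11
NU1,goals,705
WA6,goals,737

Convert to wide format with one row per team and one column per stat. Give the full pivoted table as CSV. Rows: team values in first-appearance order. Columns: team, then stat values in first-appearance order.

team,shots,assists,goals,corners
WA6,816,980,737,360
ZW4,902,572,823,528
JC5,502,893,877,729
NU1,111,543,705,11

Columns: team plus the 4 distinct stat values (shots, assists, goals, corners).
For example, row WA6 column shots takes value=816 from the long row (WA6, shots).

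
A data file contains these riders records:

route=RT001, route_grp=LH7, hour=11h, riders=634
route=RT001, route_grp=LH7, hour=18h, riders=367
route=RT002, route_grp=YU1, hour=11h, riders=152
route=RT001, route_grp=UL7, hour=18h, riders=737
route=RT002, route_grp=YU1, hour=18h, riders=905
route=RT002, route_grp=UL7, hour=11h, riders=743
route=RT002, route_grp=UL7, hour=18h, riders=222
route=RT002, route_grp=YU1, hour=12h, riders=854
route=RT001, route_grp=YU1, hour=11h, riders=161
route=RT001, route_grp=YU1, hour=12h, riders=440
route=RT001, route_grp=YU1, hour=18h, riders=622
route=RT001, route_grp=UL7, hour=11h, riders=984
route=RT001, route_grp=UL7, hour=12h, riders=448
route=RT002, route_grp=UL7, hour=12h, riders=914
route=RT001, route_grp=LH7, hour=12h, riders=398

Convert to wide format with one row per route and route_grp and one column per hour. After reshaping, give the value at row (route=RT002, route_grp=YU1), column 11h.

Wide layout: rows indexed by route and route_grp, columns are the 3 distinct hour values (11h, 18h, 12h).
Cell (route=RT002, route_grp=YU1, hour=11h) draws from the long row where route=RT002, route_grp=YU1 and hour=11h, which has riders=152.

152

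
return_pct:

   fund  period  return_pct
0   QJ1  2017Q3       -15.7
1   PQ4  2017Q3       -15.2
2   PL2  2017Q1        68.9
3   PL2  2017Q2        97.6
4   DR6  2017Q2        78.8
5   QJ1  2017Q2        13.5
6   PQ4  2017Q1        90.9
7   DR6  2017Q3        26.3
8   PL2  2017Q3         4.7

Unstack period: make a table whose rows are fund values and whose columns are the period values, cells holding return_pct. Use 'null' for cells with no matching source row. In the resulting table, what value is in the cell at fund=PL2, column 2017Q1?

68.9

The long row with fund=PL2, period=2017Q1 has return_pct=68.9.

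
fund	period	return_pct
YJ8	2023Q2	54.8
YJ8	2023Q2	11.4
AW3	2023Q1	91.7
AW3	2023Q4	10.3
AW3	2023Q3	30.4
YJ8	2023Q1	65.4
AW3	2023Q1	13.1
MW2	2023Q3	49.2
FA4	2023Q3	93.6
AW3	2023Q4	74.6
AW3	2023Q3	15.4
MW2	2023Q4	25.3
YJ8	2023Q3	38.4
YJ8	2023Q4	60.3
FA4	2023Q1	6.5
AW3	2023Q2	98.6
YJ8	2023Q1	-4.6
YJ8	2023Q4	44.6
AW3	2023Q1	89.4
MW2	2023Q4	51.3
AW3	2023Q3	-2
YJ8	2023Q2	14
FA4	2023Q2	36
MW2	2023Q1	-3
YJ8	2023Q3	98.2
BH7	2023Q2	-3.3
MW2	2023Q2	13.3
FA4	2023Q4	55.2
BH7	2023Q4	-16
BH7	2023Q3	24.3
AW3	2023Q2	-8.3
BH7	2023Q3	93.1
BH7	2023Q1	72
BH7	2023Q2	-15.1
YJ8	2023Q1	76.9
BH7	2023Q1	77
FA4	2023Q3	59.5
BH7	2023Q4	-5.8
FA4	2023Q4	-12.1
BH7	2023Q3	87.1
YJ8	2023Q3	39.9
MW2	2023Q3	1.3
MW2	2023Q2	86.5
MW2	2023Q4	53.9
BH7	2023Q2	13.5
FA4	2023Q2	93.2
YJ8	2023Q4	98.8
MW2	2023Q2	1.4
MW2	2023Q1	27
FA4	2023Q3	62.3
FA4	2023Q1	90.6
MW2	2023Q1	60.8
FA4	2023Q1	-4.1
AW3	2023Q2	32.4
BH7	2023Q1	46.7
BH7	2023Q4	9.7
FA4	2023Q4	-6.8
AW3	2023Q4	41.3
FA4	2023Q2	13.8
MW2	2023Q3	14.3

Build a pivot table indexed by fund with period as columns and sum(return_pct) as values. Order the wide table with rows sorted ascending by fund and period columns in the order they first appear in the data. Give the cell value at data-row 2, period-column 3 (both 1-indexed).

-12.1

With rows sorted ascending by fund, row 2 is fund=BH7. period columns in first-appearance order: 2023Q2, 2023Q1, 2023Q4, 2023Q3; column 3 is 2023Q4.
Long rows with fund=BH7, period=2023Q4: -16 + -5.8 + 9.7 = -12.1.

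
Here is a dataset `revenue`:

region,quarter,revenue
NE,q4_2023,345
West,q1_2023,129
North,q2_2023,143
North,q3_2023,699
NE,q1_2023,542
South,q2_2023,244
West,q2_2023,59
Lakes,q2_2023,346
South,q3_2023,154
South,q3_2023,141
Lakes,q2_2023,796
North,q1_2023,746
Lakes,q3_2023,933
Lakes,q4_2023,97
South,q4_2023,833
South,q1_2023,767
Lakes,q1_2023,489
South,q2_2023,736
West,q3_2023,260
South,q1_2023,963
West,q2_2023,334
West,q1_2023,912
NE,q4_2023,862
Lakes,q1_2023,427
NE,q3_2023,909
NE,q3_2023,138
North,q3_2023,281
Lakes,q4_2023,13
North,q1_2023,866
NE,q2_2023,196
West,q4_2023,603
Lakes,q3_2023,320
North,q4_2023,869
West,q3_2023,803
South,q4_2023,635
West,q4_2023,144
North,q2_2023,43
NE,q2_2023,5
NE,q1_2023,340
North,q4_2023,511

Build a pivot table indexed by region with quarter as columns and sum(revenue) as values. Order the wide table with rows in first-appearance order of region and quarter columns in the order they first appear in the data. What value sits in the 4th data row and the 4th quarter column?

295

With rows in first-appearance order of region, row 4 is region=South. quarter columns in first-appearance order: q4_2023, q1_2023, q2_2023, q3_2023; column 4 is q3_2023.
Long rows with region=South, quarter=q3_2023: 154 + 141 = 295.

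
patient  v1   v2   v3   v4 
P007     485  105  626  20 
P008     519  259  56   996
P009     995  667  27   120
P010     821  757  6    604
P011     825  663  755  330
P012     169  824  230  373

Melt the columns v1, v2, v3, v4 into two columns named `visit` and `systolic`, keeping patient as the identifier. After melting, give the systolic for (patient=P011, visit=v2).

Unpivoting turns each (patient, wide-column) pair into one long row.
The wide cell at row P011, column v2 holds 663, so the long row (P011, v2) has systolic=663.

663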